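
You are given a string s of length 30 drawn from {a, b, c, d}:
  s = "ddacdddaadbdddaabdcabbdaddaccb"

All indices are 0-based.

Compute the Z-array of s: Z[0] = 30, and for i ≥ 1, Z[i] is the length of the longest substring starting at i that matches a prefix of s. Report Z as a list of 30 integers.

Z[0]=30
i=1: outside box; Z[1]=1 scan→box=[1,2)
i=2: outside box; Z[2]=0
i=3: outside box; Z[3]=0
i=4: outside box; Z[4]=2 scan→box=[4,6)
i=5: min(r-i=1, Z[1]=1)=1; Z[5]=3 scan→box=[5,8)
i=6: min(r-i=2, Z[1]=1)=1; Z[6]=1
i=7: min(r-i=1, Z[2]=0)=0; Z[7]=0
i=8: outside box; Z[8]=0
i=9: outside box; Z[9]=1 scan→box=[9,10)
i=10: outside box; Z[10]=0
i=11: outside box; Z[11]=2 scan→box=[11,13)
i=12: min(r-i=1, Z[1]=1)=1; Z[12]=3 scan→box=[12,15)
i=13: min(r-i=2, Z[1]=1)=1; Z[13]=1
i=14: min(r-i=1, Z[2]=0)=0; Z[14]=0
i=15: outside box; Z[15]=0
i=16: outside box; Z[16]=0
i=17: outside box; Z[17]=1 scan→box=[17,18)
i=18: outside box; Z[18]=0
i=19: outside box; Z[19]=0
i=20: outside box; Z[20]=0
i=21: outside box; Z[21]=0
i=22: outside box; Z[22]=1 scan→box=[22,23)
i=23: outside box; Z[23]=0
i=24: outside box; Z[24]=4 scan→box=[24,28)
i=25: min(r-i=3, Z[1]=1)=1; Z[25]=1
i=26: min(r-i=2, Z[2]=0)=0; Z[26]=0
i=27: min(r-i=1, Z[3]=0)=0; Z[27]=0
i=28: outside box; Z[28]=0
i=29: outside box; Z[29]=0

[30, 1, 0, 0, 2, 3, 1, 0, 0, 1, 0, 2, 3, 1, 0, 0, 0, 1, 0, 0, 0, 0, 1, 0, 4, 1, 0, 0, 0, 0]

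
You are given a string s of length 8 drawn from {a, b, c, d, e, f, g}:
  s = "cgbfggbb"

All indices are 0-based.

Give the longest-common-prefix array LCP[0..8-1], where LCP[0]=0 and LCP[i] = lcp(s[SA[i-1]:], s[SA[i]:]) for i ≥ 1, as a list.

sorted suffixes:
  #0 SA[0]=7  'b'
  #1 SA[1]=6  'bb'
  #2 SA[2]=2  'bfggbb'
  #3 SA[3]=0  'cgbfggbb'
  #4 SA[4]=3  'fggbb'
  #5 SA[5]=5  'gbb'
  #6 SA[6]=1  'gbfggbb'
  #7 SA[7]=4  'ggbb'

SA = [7, 6, 2, 0, 3, 5, 1, 4]
rank  pair      lcp
   1  s[7:],s[6:]  1  'b'
   2  s[6:],s[2:]  1  'b'
   3  s[2:],s[0:]  0  ''
   4  s[0:],s[3:]  0  ''
   5  s[3:],s[5:]  0  ''
   6  s[5:],s[1:]  2  'gb'
   7  s[1:],s[4:]  1  'g'

[0, 1, 1, 0, 0, 0, 2, 1]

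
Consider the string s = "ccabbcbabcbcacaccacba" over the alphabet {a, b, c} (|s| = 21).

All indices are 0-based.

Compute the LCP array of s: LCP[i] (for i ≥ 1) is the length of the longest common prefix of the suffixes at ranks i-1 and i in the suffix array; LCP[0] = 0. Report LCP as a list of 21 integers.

sorted suffixes:
  #0 SA[0]=20  'a'
  #1 SA[1]=2  'abbcbabcbcacaccacba'
  #2 SA[2]=7  'abcbcacaccacba'
  #3 SA[3]=12  'acaccacba'
  #4 SA[4]=17  'acba'
  #5 SA[5]=14  'accacba'
  #6 SA[6]=19  'ba'
  #7 SA[7]=6  'babcbcacaccacba'
  #8 SA[8]=3  'bbcbabcbcacaccacba'
  #9 SA[9]=10  'bcacaccacba'
  #10 SA[10]=4  'bcbabcbcacaccacba'
  #11 SA[11]=8  'bcbcacaccacba'
  #12 SA[12]=1  'cabbcbabcbcacaccacba'
  #13 SA[13]=11  'cacaccacba'
  #14 SA[14]=16  'cacba'
  #15 SA[15]=13  'caccacba'
  #16 SA[16]=18  'cba'
  #17 SA[17]=5  'cbabcbcacaccacba'
  #18 SA[18]=9  'cbcacaccacba'
  #19 SA[19]=0  'ccabbcbabcbcacaccacba'
  #20 SA[20]=15  'ccacba'

SA = [20, 2, 7, 12, 17, 14, 19, 6, 3, 10, 4, 8, 1, 11, 16, 13, 18, 5, 9, 0, 15]
i: (SA[i-1],SA[i]) lcp shared
  1: (20,2) 1 'a'
  2: (2,7) 2 'ab'
  3: (7,12) 1 'a'
  4: (12,17) 2 'ac'
  5: (17,14) 2 'ac'
  6: (14,19) 0 ''
  7: (19,6) 2 'ba'
  8: (6,3) 1 'b'
  9: (3,10) 1 'b'
  10: (10,4) 2 'bc'
  11: (4,8) 3 'bcb'
  12: (8,1) 0 ''
  13: (1,11) 2 'ca'
  14: (11,16) 3 'cac'
  15: (16,13) 3 'cac'
  16: (13,18) 1 'c'
  17: (18,5) 3 'cba'
  18: (5,9) 2 'cb'
  19: (9,0) 1 'c'
  20: (0,15) 3 'cca'

[0, 1, 2, 1, 2, 2, 0, 2, 1, 1, 2, 3, 0, 2, 3, 3, 1, 3, 2, 1, 3]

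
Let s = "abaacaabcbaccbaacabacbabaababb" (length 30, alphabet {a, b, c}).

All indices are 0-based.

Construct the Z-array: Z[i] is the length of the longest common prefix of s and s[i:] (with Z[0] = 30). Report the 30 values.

Z[0]=30
i=1: outside box; Z[1]=0
i=2: outside box; Z[2]=1 scan→box=[2,3)
i=3: outside box; Z[3]=1 scan→box=[3,4)
i=4: outside box; Z[4]=0
i=5: outside box; Z[5]=1 scan→box=[5,6)
i=6: outside box; Z[6]=2 scan→box=[6,8)
i=7: min(r-i=1, Z[1]=0)=0; Z[7]=0
i=8: outside box; Z[8]=0
i=9: outside box; Z[9]=0
i=10: outside box; Z[10]=1 scan→box=[10,11)
i=11: outside box; Z[11]=0
i=12: outside box; Z[12]=0
i=13: outside box; Z[13]=0
i=14: outside box; Z[14]=1 scan→box=[14,15)
i=15: outside box; Z[15]=1 scan→box=[15,16)
i=16: outside box; Z[16]=0
i=17: outside box; Z[17]=3 scan→box=[17,20)
i=18: min(r-i=2, Z[1]=0)=0; Z[18]=0
i=19: min(r-i=1, Z[2]=1)=1; Z[19]=1
i=20: outside box; Z[20]=0
i=21: outside box; Z[21]=0
i=22: outside box; Z[22]=4 scan→box=[22,26)
i=23: min(r-i=3, Z[1]=0)=0; Z[23]=0
i=24: min(r-i=2, Z[2]=1)=1; Z[24]=1
i=25: min(r-i=1, Z[3]=1)=1; Z[25]=3 scan→box=[25,28)
i=26: min(r-i=2, Z[1]=0)=0; Z[26]=0
i=27: min(r-i=1, Z[2]=1)=1; Z[27]=2 scan→box=[27,29)
i=28: min(r-i=1, Z[1]=0)=0; Z[28]=0
i=29: outside box; Z[29]=0

[30, 0, 1, 1, 0, 1, 2, 0, 0, 0, 1, 0, 0, 0, 1, 1, 0, 3, 0, 1, 0, 0, 4, 0, 1, 3, 0, 2, 0, 0]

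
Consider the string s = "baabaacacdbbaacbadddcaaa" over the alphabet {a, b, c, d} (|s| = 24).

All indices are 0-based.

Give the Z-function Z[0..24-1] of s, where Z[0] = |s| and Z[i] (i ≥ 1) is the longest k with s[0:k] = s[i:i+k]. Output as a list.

[24, 0, 0, 3, 0, 0, 0, 0, 0, 0, 1, 3, 0, 0, 0, 2, 0, 0, 0, 0, 0, 0, 0, 0]

Z[0]=24
i=1: i≥r, start 0; Z[1]=0
i=2: i≥r, start 0; Z[2]=0
i=3: i≥r, start 0; Z[3]=3 extend→box=[3,6)
i=4: min(r-i=2, Z[1]=0)=0; Z[4]=0
i=5: min(r-i=1, Z[2]=0)=0; Z[5]=0
i=6: i≥r, start 0; Z[6]=0
i=7: i≥r, start 0; Z[7]=0
i=8: i≥r, start 0; Z[8]=0
i=9: i≥r, start 0; Z[9]=0
i=10: i≥r, start 0; Z[10]=1 extend→box=[10,11)
i=11: i≥r, start 0; Z[11]=3 extend→box=[11,14)
i=12: min(r-i=2, Z[1]=0)=0; Z[12]=0
i=13: min(r-i=1, Z[2]=0)=0; Z[13]=0
i=14: i≥r, start 0; Z[14]=0
i=15: i≥r, start 0; Z[15]=2 extend→box=[15,17)
i=16: min(r-i=1, Z[1]=0)=0; Z[16]=0
i=17: i≥r, start 0; Z[17]=0
i=18: i≥r, start 0; Z[18]=0
i=19: i≥r, start 0; Z[19]=0
i=20: i≥r, start 0; Z[20]=0
i=21: i≥r, start 0; Z[21]=0
i=22: i≥r, start 0; Z[22]=0
i=23: i≥r, start 0; Z[23]=0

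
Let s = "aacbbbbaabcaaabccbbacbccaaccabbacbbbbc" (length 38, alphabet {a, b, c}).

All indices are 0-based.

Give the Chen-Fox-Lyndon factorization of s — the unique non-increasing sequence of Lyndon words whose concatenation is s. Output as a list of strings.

emit factor 1: 'aacbbbb' (i=0, period=7)
emit factor 2: 'aabc' (i=7, period=4)
emit factor 3: 'aaabccbbacbccaaccabbacbbbbc' (i=11, period=27)

["aacbbbb", "aabc", "aaabccbbacbccaaccabbacbbbbc"]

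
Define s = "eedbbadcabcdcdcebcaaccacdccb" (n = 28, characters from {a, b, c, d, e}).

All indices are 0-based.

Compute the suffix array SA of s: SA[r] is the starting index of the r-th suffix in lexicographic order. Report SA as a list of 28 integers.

[18, 8, 19, 22, 5, 27, 4, 3, 16, 9, 17, 7, 21, 26, 20, 25, 23, 10, 12, 14, 2, 6, 24, 11, 13, 15, 1, 0]

rank→(start, suffix):
  0 → (18, 'aaccacdccb')
  1 → (8, 'abcdcdcebcaaccacdccb')
  2 → (19, 'accacdccb')
  3 → (22, 'acdccb')
  4 → (5, 'adcabcdcdcebcaaccacdccb')
  5 → (27, 'b')
  6 → (4, 'badcabcdcdcebcaaccacdccb')
  7 → (3, 'bbadcabcdcdcebcaaccacdccb')
  8 → (16, 'bcaaccacdccb')
  9 → (9, 'bcdcdcebcaaccacdccb')
  10 → (17, 'caaccacdccb')
  11 → (7, 'cabcdcdcebcaaccacdccb')
  12 → (21, 'cacdccb')
  13 → (26, 'cb')
  14 → (20, 'ccacdccb')
  15 → (25, 'ccb')
  16 → (23, 'cdccb')
  17 → (10, 'cdcdcebcaaccacdccb')
  18 → (12, 'cdcebcaaccacdccb')
  19 → (14, 'cebcaaccacdccb')
  20 → (2, 'dbbadcabcdcdcebcaaccacdccb')
  21 → (6, 'dcabcdcdcebcaaccacdccb')
  22 → (24, 'dccb')
  23 → (11, 'dcdcebcaaccacdccb')
  24 → (13, 'dcebcaaccacdccb')
  25 → (15, 'ebcaaccacdccb')
  26 → (1, 'edbbadcabcdcdcebcaaccacdccb')
  27 → (0, 'eedbbadcabcdcdcebcaaccacdccb')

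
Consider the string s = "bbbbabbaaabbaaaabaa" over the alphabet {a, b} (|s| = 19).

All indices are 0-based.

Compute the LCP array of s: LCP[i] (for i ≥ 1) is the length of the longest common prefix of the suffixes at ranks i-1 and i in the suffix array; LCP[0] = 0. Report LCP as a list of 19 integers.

[0, 1, 2, 3, 4, 2, 3, 1, 2, 6, 0, 3, 4, 2, 1, 5, 3, 2, 3]

rank→(start, suffix):
  0 → (18, 'a')
  1 → (17, 'aa')
  2 → (12, 'aaaabaa')
  3 → (13, 'aaabaa')
  4 → (7, 'aaabbaaaabaa')
  5 → (14, 'aabaa')
  6 → (8, 'aabbaaaabaa')
  7 → (15, 'abaa')
  8 → (9, 'abbaaaabaa')
  9 → (4, 'abbaaabbaaaabaa')
  10 → (16, 'baa')
  11 → (11, 'baaaabaa')
  12 → (6, 'baaabbaaaabaa')
  13 → (3, 'babbaaabbaaaabaa')
  14 → (10, 'bbaaaabaa')
  15 → (5, 'bbaaabbaaaabaa')
  16 → (2, 'bbabbaaabbaaaabaa')
  17 → (1, 'bbbabbaaabbaaaabaa')
  18 → (0, 'bbbbabbaaabbaaaabaa')

SA = [18, 17, 12, 13, 7, 14, 8, 15, 9, 4, 16, 11, 6, 3, 10, 5, 2, 1, 0]
[i] adj suffixes → lcp
  [1] 18/17 → 1 ('a')
  [2] 17/12 → 2 ('aa')
  [3] 12/13 → 3 ('aaa')
  [4] 13/7 → 4 ('aaab')
  [5] 7/14 → 2 ('aa')
  [6] 14/8 → 3 ('aab')
  [7] 8/15 → 1 ('a')
  [8] 15/9 → 2 ('ab')
  [9] 9/4 → 6 ('abbaaa')
  [10] 4/16 → 0 ('')
  [11] 16/11 → 3 ('baa')
  [12] 11/6 → 4 ('baaa')
  [13] 6/3 → 2 ('ba')
  [14] 3/10 → 1 ('b')
  [15] 10/5 → 5 ('bbaaa')
  [16] 5/2 → 3 ('bba')
  [17] 2/1 → 2 ('bb')
  [18] 1/0 → 3 ('bbb')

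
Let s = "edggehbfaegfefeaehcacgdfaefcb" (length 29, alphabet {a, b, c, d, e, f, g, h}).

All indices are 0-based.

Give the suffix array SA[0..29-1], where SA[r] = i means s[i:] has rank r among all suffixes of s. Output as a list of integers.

[19, 24, 8, 15, 28, 6, 18, 27, 20, 22, 1, 14, 0, 25, 12, 9, 4, 16, 23, 7, 26, 13, 11, 21, 3, 10, 2, 5, 17]

sorted suffixes:
  #0 SA[0]=19  'acgdfaefcb'
  #1 SA[1]=24  'aefcb'
  #2 SA[2]=8  'aegfefeaehcacgdfaefcb'
  #3 SA[3]=15  'aehcacgdfaefcb'
  #4 SA[4]=28  'b'
  #5 SA[5]=6  'bfaegfefeaehcacgdfaefcb'
  #6 SA[6]=18  'cacgdfaefcb'
  #7 SA[7]=27  'cb'
  #8 SA[8]=20  'cgdfaefcb'
  #9 SA[9]=22  'dfaefcb'
  #10 SA[10]=1  'dggehbfaegfefeaehcacgdfaefcb'
  #11 SA[11]=14  'eaehcacgdfaefcb'
  #12 SA[12]=0  'edggehbfaegfefeaehcacgdfaefcb'
  #13 SA[13]=25  'efcb'
  #14 SA[14]=12  'efeaehcacgdfaefcb'
  #15 SA[15]=9  'egfefeaehcacgdfaefcb'
  #16 SA[16]=4  'ehbfaegfefeaehcacgdfaefcb'
  #17 SA[17]=16  'ehcacgdfaefcb'
  #18 SA[18]=23  'faefcb'
  #19 SA[19]=7  'faegfefeaehcacgdfaefcb'
  #20 SA[20]=26  'fcb'
  #21 SA[21]=13  'feaehcacgdfaefcb'
  #22 SA[22]=11  'fefeaehcacgdfaefcb'
  #23 SA[23]=21  'gdfaefcb'
  #24 SA[24]=3  'gehbfaegfefeaehcacgdfaefcb'
  #25 SA[25]=10  'gfefeaehcacgdfaefcb'
  #26 SA[26]=2  'ggehbfaegfefeaehcacgdfaefcb'
  #27 SA[27]=5  'hbfaegfefeaehcacgdfaefcb'
  #28 SA[28]=17  'hcacgdfaefcb'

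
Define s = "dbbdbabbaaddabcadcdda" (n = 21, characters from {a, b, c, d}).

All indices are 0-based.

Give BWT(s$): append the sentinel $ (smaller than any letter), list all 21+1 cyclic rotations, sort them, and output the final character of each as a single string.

adbbdcabdadabbdddb$aca

rank  rotation                last
    0  $dbbdbabbaaddabcadcdda  a
    1  a$dbbdbabbaaddabcadcdd  d
    2  aaddabcadcdda$dbbdbabb  b
    3  abbaaddabcadcdda$dbbdb  b
    4  abcadcdda$dbbdbabbaadd  d
    5  adcdda$dbbdbabbaaddabc  c
    6  addabcadcdda$dbbdbabba  a
    7  baaddabcadcdda$dbbdbab  b
    8  babbaaddabcadcdda$dbbd  d
    9  bbaaddabcadcdda$dbbdba  a
   10  bbdbabbaaddabcadcdda$d  d
   11  bcadcdda$dbbdbabbaadda  a
   12  bdbabbaaddabcadcdda$db  b
   13  cadcdda$dbbdbabbaaddab  b
   14  cdda$dbbdbabbaaddabcad  d
   15  da$dbbdbabbaaddabcadcd  d
   16  dabcadcdda$dbbdbabbaad  d
   17  dbabbaaddabcadcdda$dbb  b
   18  dbbdbabbaaddabcadcdda$  $
   19  dcdda$dbbdbabbaaddabca  a
   20  dda$dbbdbabbaaddabcadc  c
   21  ddabcadcdda$dbbdbabbaa  a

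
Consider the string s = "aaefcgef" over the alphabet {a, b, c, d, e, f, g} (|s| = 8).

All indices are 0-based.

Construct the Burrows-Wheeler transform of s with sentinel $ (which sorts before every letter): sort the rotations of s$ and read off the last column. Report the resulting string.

f$afgaeec

rank  rotation   last
    0  $aaefcgef  f
    1  aaefcgef$  $
    2  aefcgef$a  a
    3  cgef$aaef  f
    4  ef$aaefcg  g
    5  efcgef$aa  a
    6  f$aaefcge  e
    7  fcgef$aae  e
    8  gef$aaefc  c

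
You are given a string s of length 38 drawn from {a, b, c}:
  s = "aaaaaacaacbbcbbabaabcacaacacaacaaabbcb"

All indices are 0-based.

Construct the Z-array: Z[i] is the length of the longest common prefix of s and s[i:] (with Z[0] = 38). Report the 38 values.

[38, 5, 4, 3, 2, 1, 0, 2, 1, 0, 0, 0, 0, 0, 0, 1, 0, 2, 1, 0, 0, 1, 0, 2, 1, 0, 1, 0, 2, 1, 0, 3, 2, 1, 0, 0, 0, 0]

Z[0]=38
i=1: outside box; Z[1]=5 extend→box=[1,6)
i=2: min(r-i=4, Z[1]=5)=4; Z[2]=4
i=3: min(r-i=3, Z[2]=4)=3; Z[3]=3
i=4: min(r-i=2, Z[3]=3)=2; Z[4]=2
i=5: min(r-i=1, Z[4]=2)=1; Z[5]=1
i=6: outside box; Z[6]=0
i=7: outside box; Z[7]=2 extend→box=[7,9)
i=8: min(r-i=1, Z[1]=5)=1; Z[8]=1
i=9: outside box; Z[9]=0
i=10: outside box; Z[10]=0
i=11: outside box; Z[11]=0
i=12: outside box; Z[12]=0
i=13: outside box; Z[13]=0
i=14: outside box; Z[14]=0
i=15: outside box; Z[15]=1 extend→box=[15,16)
i=16: outside box; Z[16]=0
i=17: outside box; Z[17]=2 extend→box=[17,19)
i=18: min(r-i=1, Z[1]=5)=1; Z[18]=1
i=19: outside box; Z[19]=0
i=20: outside box; Z[20]=0
i=21: outside box; Z[21]=1 extend→box=[21,22)
i=22: outside box; Z[22]=0
i=23: outside box; Z[23]=2 extend→box=[23,25)
i=24: min(r-i=1, Z[1]=5)=1; Z[24]=1
i=25: outside box; Z[25]=0
i=26: outside box; Z[26]=1 extend→box=[26,27)
i=27: outside box; Z[27]=0
i=28: outside box; Z[28]=2 extend→box=[28,30)
i=29: min(r-i=1, Z[1]=5)=1; Z[29]=1
i=30: outside box; Z[30]=0
i=31: outside box; Z[31]=3 extend→box=[31,34)
i=32: min(r-i=2, Z[1]=5)=2; Z[32]=2
i=33: min(r-i=1, Z[2]=4)=1; Z[33]=1
i=34: outside box; Z[34]=0
i=35: outside box; Z[35]=0
i=36: outside box; Z[36]=0
i=37: outside box; Z[37]=0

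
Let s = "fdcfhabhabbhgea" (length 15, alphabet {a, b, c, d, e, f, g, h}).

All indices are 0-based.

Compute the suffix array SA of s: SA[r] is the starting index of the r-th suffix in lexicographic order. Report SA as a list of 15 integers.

[14, 8, 5, 9, 6, 10, 2, 1, 13, 0, 3, 12, 7, 4, 11]

rank | idx | suffix
   0 |  14 | a
   1 |   8 | abbhgea
   2 |   5 | abhabbhgea
   3 |   9 | bbhgea
   4 |   6 | bhabbhgea
   5 |  10 | bhgea
   6 |   2 | cfhabhabbhgea
   7 |   1 | dcfhabhabbhgea
   8 |  13 | ea
   9 |   0 | fdcfhabhabbhgea
  10 |   3 | fhabhabbhgea
  11 |  12 | gea
  12 |   7 | habbhgea
  13 |   4 | habhabbhgea
  14 |  11 | hgea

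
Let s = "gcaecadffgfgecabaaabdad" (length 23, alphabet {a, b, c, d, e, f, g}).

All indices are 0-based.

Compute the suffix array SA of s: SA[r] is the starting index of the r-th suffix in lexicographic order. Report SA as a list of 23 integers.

[16, 17, 14, 18, 21, 5, 2, 15, 19, 13, 4, 1, 22, 20, 6, 12, 3, 7, 10, 8, 0, 11, 9]

sorted suffixes:
  #0 SA[0]=16  'aaabdad'
  #1 SA[1]=17  'aabdad'
  #2 SA[2]=14  'abaaabdad'
  #3 SA[3]=18  'abdad'
  #4 SA[4]=21  'ad'
  #5 SA[5]=5  'adffgfgecabaaabdad'
  #6 SA[6]=2  'aecadffgfgecabaaabdad'
  #7 SA[7]=15  'baaabdad'
  #8 SA[8]=19  'bdad'
  #9 SA[9]=13  'cabaaabdad'
  #10 SA[10]=4  'cadffgfgecabaaabdad'
  #11 SA[11]=1  'caecadffgfgecabaaabdad'
  #12 SA[12]=22  'd'
  #13 SA[13]=20  'dad'
  #14 SA[14]=6  'dffgfgecabaaabdad'
  #15 SA[15]=12  'ecabaaabdad'
  #16 SA[16]=3  'ecadffgfgecabaaabdad'
  #17 SA[17]=7  'ffgfgecabaaabdad'
  #18 SA[18]=10  'fgecabaaabdad'
  #19 SA[19]=8  'fgfgecabaaabdad'
  #20 SA[20]=0  'gcaecadffgfgecabaaabdad'
  #21 SA[21]=11  'gecabaaabdad'
  #22 SA[22]=9  'gfgecabaaabdad'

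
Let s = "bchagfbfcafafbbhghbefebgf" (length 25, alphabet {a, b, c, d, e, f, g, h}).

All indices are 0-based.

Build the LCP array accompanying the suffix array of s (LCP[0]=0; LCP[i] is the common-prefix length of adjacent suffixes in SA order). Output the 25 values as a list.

rank→(start, suffix):
  0 → (9, 'afafbbhghbefebgf')
  1 → (11, 'afbbhghbefebgf')
  2 → (3, 'agfbfcafafbbhghbefebgf')
  3 → (13, 'bbhghbefebgf')
  4 → (0, 'bchagfbfcafafbbhghbefebgf')
  5 → (18, 'befebgf')
  6 → (6, 'bfcafafbbhghbefebgf')
  7 → (22, 'bgf')
  8 → (14, 'bhghbefebgf')
  9 → (8, 'cafafbbhghbefebgf')
  10 → (1, 'chagfbfcafafbbhghbefebgf')
  11 → (21, 'ebgf')
  12 → (19, 'efebgf')
  13 → (24, 'f')
  14 → (10, 'fafbbhghbefebgf')
  15 → (12, 'fbbhghbefebgf')
  16 → (5, 'fbfcafafbbhghbefebgf')
  17 → (7, 'fcafafbbhghbefebgf')
  18 → (20, 'febgf')
  19 → (23, 'gf')
  20 → (4, 'gfbfcafafbbhghbefebgf')
  21 → (16, 'ghbefebgf')
  22 → (2, 'hagfbfcafafbbhghbefebgf')
  23 → (17, 'hbefebgf')
  24 → (15, 'hghbefebgf')

SA = [9, 11, 3, 13, 0, 18, 6, 22, 14, 8, 1, 21, 19, 24, 10, 12, 5, 7, 20, 23, 4, 16, 2, 17, 15]
[i] adj suffixes → lcp
  [1] 9/11 → 2 ('af')
  [2] 11/3 → 1 ('a')
  [3] 3/13 → 0 ('')
  [4] 13/0 → 1 ('b')
  [5] 0/18 → 1 ('b')
  [6] 18/6 → 1 ('b')
  [7] 6/22 → 1 ('b')
  [8] 22/14 → 1 ('b')
  [9] 14/8 → 0 ('')
  [10] 8/1 → 1 ('c')
  [11] 1/21 → 0 ('')
  [12] 21/19 → 1 ('e')
  [13] 19/24 → 0 ('')
  [14] 24/10 → 1 ('f')
  [15] 10/12 → 1 ('f')
  [16] 12/5 → 2 ('fb')
  [17] 5/7 → 1 ('f')
  [18] 7/20 → 1 ('f')
  [19] 20/23 → 0 ('')
  [20] 23/4 → 2 ('gf')
  [21] 4/16 → 1 ('g')
  [22] 16/2 → 0 ('')
  [23] 2/17 → 1 ('h')
  [24] 17/15 → 1 ('h')

[0, 2, 1, 0, 1, 1, 1, 1, 1, 0, 1, 0, 1, 0, 1, 1, 2, 1, 1, 0, 2, 1, 0, 1, 1]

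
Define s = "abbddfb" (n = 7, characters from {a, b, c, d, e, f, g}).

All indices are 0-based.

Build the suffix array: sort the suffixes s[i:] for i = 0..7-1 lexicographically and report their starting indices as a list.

sorted suffixes:
  #0 SA[0]=0  'abbddfb'
  #1 SA[1]=6  'b'
  #2 SA[2]=1  'bbddfb'
  #3 SA[3]=2  'bddfb'
  #4 SA[4]=3  'ddfb'
  #5 SA[5]=4  'dfb'
  #6 SA[6]=5  'fb'

[0, 6, 1, 2, 3, 4, 5]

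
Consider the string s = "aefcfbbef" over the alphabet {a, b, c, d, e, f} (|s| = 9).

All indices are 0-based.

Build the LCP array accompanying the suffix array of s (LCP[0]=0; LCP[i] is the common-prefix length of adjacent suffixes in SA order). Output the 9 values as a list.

sorted suffixes:
  #0 SA[0]=0  'aefcfbbef'
  #1 SA[1]=5  'bbef'
  #2 SA[2]=6  'bef'
  #3 SA[3]=3  'cfbbef'
  #4 SA[4]=7  'ef'
  #5 SA[5]=1  'efcfbbef'
  #6 SA[6]=8  'f'
  #7 SA[7]=4  'fbbef'
  #8 SA[8]=2  'fcfbbef'

SA = [0, 5, 6, 3, 7, 1, 8, 4, 2]
i: (SA[i-1],SA[i]) lcp shared
  1: (0,5) 0 ''
  2: (5,6) 1 'b'
  3: (6,3) 0 ''
  4: (3,7) 0 ''
  5: (7,1) 2 'ef'
  6: (1,8) 0 ''
  7: (8,4) 1 'f'
  8: (4,2) 1 'f'

[0, 0, 1, 0, 0, 2, 0, 1, 1]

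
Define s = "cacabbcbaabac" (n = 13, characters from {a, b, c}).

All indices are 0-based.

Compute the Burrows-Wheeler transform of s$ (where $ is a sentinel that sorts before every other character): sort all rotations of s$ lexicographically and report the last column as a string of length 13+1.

rank  rotation        last
    0  $cacabbcbaabac  c
    1  aabac$cacabbcb  b
    2  abac$cacabbcba  a
    3  abbcbaabac$cac  c
    4  ac$cacabbcbaab  b
    5  acabbcbaabac$c  c
    6  baabac$cacabbc  c
    7  bac$cacabbcbaa  a
    8  bbcbaabac$caca  a
    9  bcbaabac$cacab  b
   10  c$cacabbcbaaba  a
   11  cabbcbaabac$ca  a
   12  cacabbcbaabac$  $
   13  cbaabac$cacabb  b

cbacbccaabaa$b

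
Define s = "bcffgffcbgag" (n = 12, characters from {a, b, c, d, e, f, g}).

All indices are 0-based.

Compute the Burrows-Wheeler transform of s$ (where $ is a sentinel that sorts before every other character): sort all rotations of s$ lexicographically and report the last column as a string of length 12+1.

gg$cfbfgcfabf

rank  rotation       last
    0  $bcffgffcbgag  g
    1  ag$bcffgffcbg  g
    2  bcffgffcbgag$  $
    3  bgag$bcffgffc  c
    4  cbgag$bcffgff  f
    5  cffgffcbgag$b  b
    6  fcbgag$bcffgf  f
    7  ffcbgag$bcffg  g
    8  ffgffcbgag$bc  c
    9  fgffcbgag$bcf  f
   10  g$bcffgffcbga  a
   11  gag$bcffgffcb  b
   12  gffcbgag$bcff  f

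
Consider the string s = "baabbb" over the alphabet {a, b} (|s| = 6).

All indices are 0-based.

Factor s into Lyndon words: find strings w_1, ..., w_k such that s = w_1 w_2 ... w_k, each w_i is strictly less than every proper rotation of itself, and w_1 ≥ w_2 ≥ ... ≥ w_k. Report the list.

["b", "aabbb"]

emit factor 1: 'b' (i=0, period=1)
emit factor 2: 'aabbb' (i=1, period=5)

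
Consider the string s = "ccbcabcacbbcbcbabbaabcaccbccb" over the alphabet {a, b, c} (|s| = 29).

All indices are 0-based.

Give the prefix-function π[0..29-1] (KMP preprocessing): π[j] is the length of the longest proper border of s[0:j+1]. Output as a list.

π[0] = 0
j=1 s[j]='c': π[1]=1 (border 'c')
j=2 s[j]='b': k: 1→0; π[2]=0 (border '')
j=3 s[j]='c': π[3]=1 (border 'c')
j=4 s[j]='a': k: 1→0; π[4]=0 (border '')
j=5 s[j]='b': π[5]=0 (border '')
j=6 s[j]='c': π[6]=1 (border 'c')
j=7 s[j]='a': k: 1→0; π[7]=0 (border '')
j=8 s[j]='c': π[8]=1 (border 'c')
j=9 s[j]='b': k: 1→0; π[9]=0 (border '')
j=10 s[j]='b': π[10]=0 (border '')
j=11 s[j]='c': π[11]=1 (border 'c')
j=12 s[j]='b': k: 1→0; π[12]=0 (border '')
j=13 s[j]='c': π[13]=1 (border 'c')
j=14 s[j]='b': k: 1→0; π[14]=0 (border '')
j=15 s[j]='a': π[15]=0 (border '')
j=16 s[j]='b': π[16]=0 (border '')
j=17 s[j]='b': π[17]=0 (border '')
j=18 s[j]='a': π[18]=0 (border '')
j=19 s[j]='a': π[19]=0 (border '')
j=20 s[j]='b': π[20]=0 (border '')
j=21 s[j]='c': π[21]=1 (border 'c')
j=22 s[j]='a': k: 1→0; π[22]=0 (border '')
j=23 s[j]='c': π[23]=1 (border 'c')
j=24 s[j]='c': π[24]=2 (border 'cc')
j=25 s[j]='b': π[25]=3 (border 'ccb')
j=26 s[j]='c': π[26]=4 (border 'ccbc')
j=27 s[j]='c': k: 4→1; π[27]=2 (border 'cc')
j=28 s[j]='b': π[28]=3 (border 'ccb')

[0, 1, 0, 1, 0, 0, 1, 0, 1, 0, 0, 1, 0, 1, 0, 0, 0, 0, 0, 0, 0, 1, 0, 1, 2, 3, 4, 2, 3]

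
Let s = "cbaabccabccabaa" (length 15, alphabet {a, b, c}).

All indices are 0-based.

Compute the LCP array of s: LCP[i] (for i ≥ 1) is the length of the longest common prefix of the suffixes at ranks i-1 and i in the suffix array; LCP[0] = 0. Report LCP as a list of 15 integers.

rank→(start, suffix):
  0 → (14, 'a')
  1 → (13, 'aa')
  2 → (2, 'aabccabccabaa')
  3 → (11, 'abaa')
  4 → (7, 'abccabaa')
  5 → (3, 'abccabccabaa')
  6 → (12, 'baa')
  7 → (1, 'baabccabccabaa')
  8 → (8, 'bccabaa')
  9 → (4, 'bccabccabaa')
  10 → (10, 'cabaa')
  11 → (6, 'cabccabaa')
  12 → (0, 'cbaabccabccabaa')
  13 → (9, 'ccabaa')
  14 → (5, 'ccabccabaa')

SA = [14, 13, 2, 11, 7, 3, 12, 1, 8, 4, 10, 6, 0, 9, 5]
i: (SA[i-1],SA[i]) lcp shared
  1: (14,13) 1 'a'
  2: (13,2) 2 'aa'
  3: (2,11) 1 'a'
  4: (11,7) 2 'ab'
  5: (7,3) 6 'abccab'
  6: (3,12) 0 ''
  7: (12,1) 3 'baa'
  8: (1,8) 1 'b'
  9: (8,4) 5 'bccab'
  10: (4,10) 0 ''
  11: (10,6) 3 'cab'
  12: (6,0) 1 'c'
  13: (0,9) 1 'c'
  14: (9,5) 4 'ccab'

[0, 1, 2, 1, 2, 6, 0, 3, 1, 5, 0, 3, 1, 1, 4]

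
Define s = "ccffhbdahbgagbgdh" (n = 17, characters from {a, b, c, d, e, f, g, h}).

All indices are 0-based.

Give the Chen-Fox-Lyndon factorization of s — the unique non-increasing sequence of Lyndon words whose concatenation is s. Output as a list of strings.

["ccffh", "bd", "ahbg", "agbgdh"]

emit factor 1: 'ccffh' (i=0, period=5)
emit factor 2: 'bd' (i=5, period=2)
emit factor 3: 'ahbg' (i=7, period=4)
emit factor 4: 'agbgdh' (i=11, period=6)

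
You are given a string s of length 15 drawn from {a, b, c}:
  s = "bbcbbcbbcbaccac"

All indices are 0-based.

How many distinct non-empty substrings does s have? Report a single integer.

86

sorted suffixes:
  #0 SA[0]=13  'ac'
  #1 SA[1]=10  'accac'
  #2 SA[2]=9  'baccac'
  #3 SA[3]=6  'bbcbaccac'
  #4 SA[4]=3  'bbcbbcbaccac'
  #5 SA[5]=0  'bbcbbcbbcbaccac'
  #6 SA[6]=7  'bcbaccac'
  #7 SA[7]=4  'bcbbcbaccac'
  #8 SA[8]=1  'bcbbcbbcbaccac'
  #9 SA[9]=14  'c'
  #10 SA[10]=12  'cac'
  #11 SA[11]=8  'cbaccac'
  #12 SA[12]=5  'cbbcbaccac'
  #13 SA[13]=2  'cbbcbbcbaccac'
  #14 SA[14]=11  'ccac'

SA = [13, 10, 9, 6, 3, 0, 7, 4, 1, 14, 12, 8, 5, 2, 11]
[i] adj suffixes → lcp
  [1] 13/10 → 2 ('ac')
  [2] 10/9 → 0 ('')
  [3] 9/6 → 1 ('b')
  [4] 6/3 → 4 ('bbcb')
  [5] 3/0 → 7 ('bbcbbcb')
  [6] 0/7 → 1 ('b')
  [7] 7/4 → 3 ('bcb')
  [8] 4/1 → 6 ('bcbbcb')
  [9] 1/14 → 0 ('')
  [10] 14/12 → 1 ('c')
  [11] 12/8 → 1 ('c')
  [12] 8/5 → 2 ('cb')
  [13] 5/2 → 5 ('cbbcb')
  [14] 2/11 → 1 ('c')

n(n+1)/2 = 15·16/2 = 120
Σ LCP = 0 + 2 + 0 + 1 + 4 + 7 + 1 + 3 + 6 + 0 + 1 + 1 + 2 + 5 + 1 = 34
distinct = 120 − 34 = 86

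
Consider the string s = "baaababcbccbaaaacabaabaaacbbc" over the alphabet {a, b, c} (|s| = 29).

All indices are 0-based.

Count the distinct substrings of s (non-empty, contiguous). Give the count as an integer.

rank→(start, suffix):
  0 → (12, 'aaaacabaabaaacbbc')
  1 → (1, 'aaababcbccbaaaacabaabaaacbbc')
  2 → (13, 'aaacabaabaaacbbc')
  3 → (22, 'aaacbbc')
  4 → (19, 'aabaaacbbc')
  5 → (2, 'aababcbccbaaaacabaabaaacbbc')
  6 → (14, 'aacabaabaaacbbc')
  7 → (23, 'aacbbc')
  8 → (20, 'abaaacbbc')
  9 → (17, 'abaabaaacbbc')
  10 → (3, 'ababcbccbaaaacabaabaaacbbc')
  11 → (5, 'abcbccbaaaacabaabaaacbbc')
  12 → (15, 'acabaabaaacbbc')
  13 → (24, 'acbbc')
  14 → (11, 'baaaacabaabaaacbbc')
  15 → (0, 'baaababcbccbaaaacabaabaaacbbc')
  16 → (21, 'baaacbbc')
  17 → (18, 'baabaaacbbc')
  18 → (4, 'babcbccbaaaacabaabaaacbbc')
  19 → (26, 'bbc')
  20 → (27, 'bc')
  21 → (6, 'bcbccbaaaacabaabaaacbbc')
  22 → (8, 'bccbaaaacabaabaaacbbc')
  23 → (28, 'c')
  24 → (16, 'cabaabaaacbbc')
  25 → (10, 'cbaaaacabaabaaacbbc')
  26 → (25, 'cbbc')
  27 → (7, 'cbccbaaaacabaabaaacbbc')
  28 → (9, 'ccbaaaacabaabaaacbbc')

SA = [12, 1, 13, 22, 19, 2, 14, 23, 20, 17, 3, 5, 15, 24, 11, 0, 21, 18, 4, 26, 27, 6, 8, 28, 16, 10, 25, 7, 9]
[i] adj suffixes → lcp
  [1] 12/1 → 3 ('aaa')
  [2] 1/13 → 3 ('aaa')
  [3] 13/22 → 4 ('aaac')
  [4] 22/19 → 2 ('aa')
  [5] 19/2 → 4 ('aaba')
  [6] 2/14 → 2 ('aa')
  [7] 14/23 → 3 ('aac')
  [8] 23/20 → 1 ('a')
  [9] 20/17 → 4 ('abaa')
  [10] 17/3 → 3 ('aba')
  [11] 3/5 → 2 ('ab')
  [12] 5/15 → 1 ('a')
  [13] 15/24 → 2 ('ac')
  [14] 24/11 → 0 ('')
  [15] 11/0 → 4 ('baaa')
  [16] 0/21 → 4 ('baaa')
  [17] 21/18 → 3 ('baa')
  [18] 18/4 → 2 ('ba')
  [19] 4/26 → 1 ('b')
  [20] 26/27 → 1 ('b')
  [21] 27/6 → 2 ('bc')
  [22] 6/8 → 2 ('bc')
  [23] 8/28 → 0 ('')
  [24] 28/16 → 1 ('c')
  [25] 16/10 → 1 ('c')
  [26] 10/25 → 2 ('cb')
  [27] 25/7 → 2 ('cb')
  [28] 7/9 → 1 ('c')

n(n+1)/2 = 29·30/2 = 435
Σ LCP = 0 + 3 + 3 + 4 + 2 + 4 + 2 + 3 + 1 + 4 + 3 + 2 + 1 + 2 + 0 + 4 + 4 + 3 + 2 + 1 + 1 + 2 + 2 + 0 + 1 + 1 + 2 + 2 + 1 = 60
distinct = 435 − 60 = 375

375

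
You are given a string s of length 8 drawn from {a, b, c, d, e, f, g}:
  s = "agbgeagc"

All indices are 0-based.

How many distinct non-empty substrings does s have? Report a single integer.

rank→(start, suffix):
  0 → (0, 'agbgeagc')
  1 → (5, 'agc')
  2 → (2, 'bgeagc')
  3 → (7, 'c')
  4 → (4, 'eagc')
  5 → (1, 'gbgeagc')
  6 → (6, 'gc')
  7 → (3, 'geagc')

SA = [0, 5, 2, 7, 4, 1, 6, 3]
[i] adj suffixes → lcp
  [1] 0/5 → 2 ('ag')
  [2] 5/2 → 0 ('')
  [3] 2/7 → 0 ('')
  [4] 7/4 → 0 ('')
  [5] 4/1 → 0 ('')
  [6] 1/6 → 1 ('g')
  [7] 6/3 → 1 ('g')

n(n+1)/2 = 8·9/2 = 36
Σ LCP = 0 + 2 + 0 + 0 + 0 + 0 + 1 + 1 = 4
distinct = 36 − 4 = 32

32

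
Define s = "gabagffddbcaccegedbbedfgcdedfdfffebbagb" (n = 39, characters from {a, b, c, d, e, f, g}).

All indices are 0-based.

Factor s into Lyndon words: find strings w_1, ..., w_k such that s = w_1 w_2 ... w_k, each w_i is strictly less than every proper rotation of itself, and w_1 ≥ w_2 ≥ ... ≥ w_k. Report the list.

emit factor 1: 'g' (i=0, period=1)
emit factor 2: 'abagffddbcaccegedbbedfgcdedfdfffebbagb' (i=1, period=38)

["g", "abagffddbcaccegedbbedfgcdedfdfffebbagb"]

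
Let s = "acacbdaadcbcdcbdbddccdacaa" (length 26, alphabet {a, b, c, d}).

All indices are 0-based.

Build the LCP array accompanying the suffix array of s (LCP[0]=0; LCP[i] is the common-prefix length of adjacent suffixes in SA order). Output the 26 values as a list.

rank→(start, suffix):
  0 → (25, 'a')
  1 → (24, 'aa')
  2 → (6, 'aadcbcdcbdbddccdacaa')
  3 → (22, 'acaa')
  4 → (0, 'acacbdaadcbcdcbdbddccdacaa')
  5 → (2, 'acbdaadcbcdcbdbddccdacaa')
  6 → (7, 'adcbcdcbdbddccdacaa')
  7 → (10, 'bcdcbdbddccdacaa')
  8 → (4, 'bdaadcbcdcbdbddccdacaa')
  9 → (14, 'bdbddccdacaa')
  10 → (16, 'bddccdacaa')
  11 → (23, 'caa')
  12 → (1, 'cacbdaadcbcdcbdbddccdacaa')
  13 → (9, 'cbcdcbdbddccdacaa')
  14 → (3, 'cbdaadcbcdcbdbddccdacaa')
  15 → (13, 'cbdbddccdacaa')
  16 → (19, 'ccdacaa')
  17 → (20, 'cdacaa')
  18 → (11, 'cdcbdbddccdacaa')
  19 → (5, 'daadcbcdcbdbddccdacaa')
  20 → (21, 'dacaa')
  21 → (15, 'dbddccdacaa')
  22 → (8, 'dcbcdcbdbddccdacaa')
  23 → (12, 'dcbdbddccdacaa')
  24 → (18, 'dccdacaa')
  25 → (17, 'ddccdacaa')

SA = [25, 24, 6, 22, 0, 2, 7, 10, 4, 14, 16, 23, 1, 9, 3, 13, 19, 20, 11, 5, 21, 15, 8, 12, 18, 17]
i: (SA[i-1],SA[i]) lcp shared
  1: (25,24) 1 'a'
  2: (24,6) 2 'aa'
  3: (6,22) 1 'a'
  4: (22,0) 3 'aca'
  5: (0,2) 2 'ac'
  6: (2,7) 1 'a'
  7: (7,10) 0 ''
  8: (10,4) 1 'b'
  9: (4,14) 2 'bd'
  10: (14,16) 2 'bd'
  11: (16,23) 0 ''
  12: (23,1) 2 'ca'
  13: (1,9) 1 'c'
  14: (9,3) 2 'cb'
  15: (3,13) 3 'cbd'
  16: (13,19) 1 'c'
  17: (19,20) 1 'c'
  18: (20,11) 2 'cd'
  19: (11,5) 0 ''
  20: (5,21) 2 'da'
  21: (21,15) 1 'd'
  22: (15,8) 1 'd'
  23: (8,12) 3 'dcb'
  24: (12,18) 2 'dc'
  25: (18,17) 1 'd'

[0, 1, 2, 1, 3, 2, 1, 0, 1, 2, 2, 0, 2, 1, 2, 3, 1, 1, 2, 0, 2, 1, 1, 3, 2, 1]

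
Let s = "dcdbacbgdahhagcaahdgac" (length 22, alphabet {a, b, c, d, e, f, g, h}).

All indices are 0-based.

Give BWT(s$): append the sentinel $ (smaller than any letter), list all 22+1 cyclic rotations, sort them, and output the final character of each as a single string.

ccgbhaddcagadgc$hdabhaa

rank  rotation                 last
    0  $dcdbacbgdahhagcaahdgac  c
    1  aahdgac$dcdbacbgdahhagc  c
    2  ac$dcdbacbgdahhagcaahdg  g
    3  acbgdahhagcaahdgac$dcdb  b
    4  agcaahdgac$dcdbacbgdahh  h
    5  ahdgac$dcdbacbgdahhagca  a
    6  ahhagcaahdgac$dcdbacbgd  d
    7  bacbgdahhagcaahdgac$dcd  d
    8  bgdahhagcaahdgac$dcdbac  c
    9  c$dcdbacbgdahhagcaahdga  a
   10  caahdgac$dcdbacbgdahhag  g
   11  cbgdahhagcaahdgac$dcdba  a
   12  cdbacbgdahhagcaahdgac$d  d
   13  dahhagcaahdgac$dcdbacbg  g
   14  dbacbgdahhagcaahdgac$dc  c
   15  dcdbacbgdahhagcaahdgac$  $
   16  dgac$dcdbacbgdahhagcaah  h
   17  gac$dcdbacbgdahhagcaahd  d
   18  gcaahdgac$dcdbacbgdahha  a
   19  gdahhagcaahdgac$dcdbacb  b
   20  hagcaahdgac$dcdbacbgdah  h
   21  hdgac$dcdbacbgdahhagcaa  a
   22  hhagcaahdgac$dcdbacbgda  a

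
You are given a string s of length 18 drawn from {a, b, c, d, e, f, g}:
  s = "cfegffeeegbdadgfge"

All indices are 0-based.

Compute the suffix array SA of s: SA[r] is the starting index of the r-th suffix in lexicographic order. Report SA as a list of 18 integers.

sorted suffixes:
  #0 SA[0]=12  'adgfge'
  #1 SA[1]=10  'bdadgfge'
  #2 SA[2]=0  'cfegffeeegbdadgfge'
  #3 SA[3]=11  'dadgfge'
  #4 SA[4]=13  'dgfge'
  #5 SA[5]=17  'e'
  #6 SA[6]=6  'eeegbdadgfge'
  #7 SA[7]=7  'eegbdadgfge'
  #8 SA[8]=8  'egbdadgfge'
  #9 SA[9]=2  'egffeeegbdadgfge'
  #10 SA[10]=5  'feeegbdadgfge'
  #11 SA[11]=1  'fegffeeegbdadgfge'
  #12 SA[12]=4  'ffeeegbdadgfge'
  #13 SA[13]=15  'fge'
  #14 SA[14]=9  'gbdadgfge'
  #15 SA[15]=16  'ge'
  #16 SA[16]=3  'gffeeegbdadgfge'
  #17 SA[17]=14  'gfge'

[12, 10, 0, 11, 13, 17, 6, 7, 8, 2, 5, 1, 4, 15, 9, 16, 3, 14]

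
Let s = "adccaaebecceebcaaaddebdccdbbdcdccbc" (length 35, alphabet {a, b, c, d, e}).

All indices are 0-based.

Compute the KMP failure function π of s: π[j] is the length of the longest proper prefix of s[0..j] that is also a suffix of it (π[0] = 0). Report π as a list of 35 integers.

[0, 0, 0, 0, 1, 1, 0, 0, 0, 0, 0, 0, 0, 0, 0, 1, 1, 1, 2, 0, 0, 0, 0, 0, 0, 0, 0, 0, 0, 0, 0, 0, 0, 0, 0]

π[0] = 0
j=1 s[j]='d': π[1]=0 (border '')
j=2 s[j]='c': π[2]=0 (border '')
j=3 s[j]='c': π[3]=0 (border '')
j=4 s[j]='a': π[4]=1 (border 'a')
j=5 s[j]='a': k: 1→0; π[5]=1 (border 'a')
j=6 s[j]='e': k: 1→0; π[6]=0 (border '')
j=7 s[j]='b': π[7]=0 (border '')
j=8 s[j]='e': π[8]=0 (border '')
j=9 s[j]='c': π[9]=0 (border '')
j=10 s[j]='c': π[10]=0 (border '')
j=11 s[j]='e': π[11]=0 (border '')
j=12 s[j]='e': π[12]=0 (border '')
j=13 s[j]='b': π[13]=0 (border '')
j=14 s[j]='c': π[14]=0 (border '')
j=15 s[j]='a': π[15]=1 (border 'a')
j=16 s[j]='a': k: 1→0; π[16]=1 (border 'a')
j=17 s[j]='a': k: 1→0; π[17]=1 (border 'a')
j=18 s[j]='d': π[18]=2 (border 'ad')
j=19 s[j]='d': k: 2→0; π[19]=0 (border '')
j=20 s[j]='e': π[20]=0 (border '')
j=21 s[j]='b': π[21]=0 (border '')
j=22 s[j]='d': π[22]=0 (border '')
j=23 s[j]='c': π[23]=0 (border '')
j=24 s[j]='c': π[24]=0 (border '')
j=25 s[j]='d': π[25]=0 (border '')
j=26 s[j]='b': π[26]=0 (border '')
j=27 s[j]='b': π[27]=0 (border '')
j=28 s[j]='d': π[28]=0 (border '')
j=29 s[j]='c': π[29]=0 (border '')
j=30 s[j]='d': π[30]=0 (border '')
j=31 s[j]='c': π[31]=0 (border '')
j=32 s[j]='c': π[32]=0 (border '')
j=33 s[j]='b': π[33]=0 (border '')
j=34 s[j]='c': π[34]=0 (border '')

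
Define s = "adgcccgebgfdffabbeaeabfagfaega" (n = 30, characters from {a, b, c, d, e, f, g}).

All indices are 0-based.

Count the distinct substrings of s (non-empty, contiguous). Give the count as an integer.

435

rank | idx | suffix
   0 |  29 | a
   1 |  14 | abbeaeabfagfaega
   2 |  20 | abfagfaega
   3 |   0 | adgcccgebgfdffabbeaeabfagfaega
   4 |  18 | aeabfagfaega
   5 |  26 | aega
   6 |  23 | agfaega
   7 |  15 | bbeaeabfagfaega
   8 |  16 | beaeabfagfaega
   9 |  21 | bfagfaega
  10 |   8 | bgfdffabbeaeabfagfaega
  11 |   3 | cccgebgfdffabbeaeabfagfaega
  12 |   4 | ccgebgfdffabbeaeabfagfaega
  13 |   5 | cgebgfdffabbeaeabfagfaega
  14 |  11 | dffabbeaeabfagfaega
  15 |   1 | dgcccgebgfdffabbeaeabfagfaega
  16 |  19 | eabfagfaega
  17 |  17 | eaeabfagfaega
  18 |   7 | ebgfdffabbeaeabfagfaega
  19 |  27 | ega
  20 |  13 | fabbeaeabfagfaega
  21 |  25 | faega
  22 |  22 | fagfaega
  23 |  10 | fdffabbeaeabfagfaega
  24 |  12 | ffabbeaeabfagfaega
  25 |  28 | ga
  26 |   2 | gcccgebgfdffabbeaeabfagfaega
  27 |   6 | gebgfdffabbeaeabfagfaega
  28 |  24 | gfaega
  29 |   9 | gfdffabbeaeabfagfaega

SA = [29, 14, 20, 0, 18, 26, 23, 15, 16, 21, 8, 3, 4, 5, 11, 1, 19, 17, 7, 27, 13, 25, 22, 10, 12, 28, 2, 6, 24, 9]
rank  pair      lcp
   1  s[29:],s[14:]  1  'a'
   2  s[14:],s[20:]  2  'ab'
   3  s[20:],s[0:]  1  'a'
   4  s[0:],s[18:]  1  'a'
   5  s[18:],s[26:]  2  'ae'
   6  s[26:],s[23:]  1  'a'
   7  s[23:],s[15:]  0  ''
   8  s[15:],s[16:]  1  'b'
   9  s[16:],s[21:]  1  'b'
  10  s[21:],s[8:]  1  'b'
  11  s[8:],s[3:]  0  ''
  12  s[3:],s[4:]  2  'cc'
  13  s[4:],s[5:]  1  'c'
  14  s[5:],s[11:]  0  ''
  15  s[11:],s[1:]  1  'd'
  16  s[1:],s[19:]  0  ''
  17  s[19:],s[17:]  2  'ea'
  18  s[17:],s[7:]  1  'e'
  19  s[7:],s[27:]  1  'e'
  20  s[27:],s[13:]  0  ''
  21  s[13:],s[25:]  2  'fa'
  22  s[25:],s[22:]  2  'fa'
  23  s[22:],s[10:]  1  'f'
  24  s[10:],s[12:]  1  'f'
  25  s[12:],s[28:]  0  ''
  26  s[28:],s[2:]  1  'g'
  27  s[2:],s[6:]  1  'g'
  28  s[6:],s[24:]  1  'g'
  29  s[24:],s[9:]  2  'gf'

n(n+1)/2 = 30·31/2 = 465
Σ LCP = 0 + 1 + 2 + 1 + 1 + 2 + 1 + 0 + 1 + 1 + 1 + 0 + 2 + 1 + 0 + 1 + 0 + 2 + 1 + 1 + 0 + 2 + 2 + 1 + 1 + 0 + 1 + 1 + 1 + 2 = 30
distinct = 465 − 30 = 435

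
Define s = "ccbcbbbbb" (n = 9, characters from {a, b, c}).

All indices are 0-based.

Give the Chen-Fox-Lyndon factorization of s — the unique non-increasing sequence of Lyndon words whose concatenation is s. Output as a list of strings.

emit factor 1: 'c' (i=0, period=1)
emit factor 2: 'c' (i=1, period=1)
emit factor 3: 'bc' (i=2, period=2)
emit factor 4: 'b' (i=4, period=1)
emit factor 5: 'b' (i=5, period=1)
emit factor 6: 'b' (i=6, period=1)
emit factor 7: 'b' (i=7, period=1)
emit factor 8: 'b' (i=8, period=1)

["c", "c", "bc", "b", "b", "b", "b", "b"]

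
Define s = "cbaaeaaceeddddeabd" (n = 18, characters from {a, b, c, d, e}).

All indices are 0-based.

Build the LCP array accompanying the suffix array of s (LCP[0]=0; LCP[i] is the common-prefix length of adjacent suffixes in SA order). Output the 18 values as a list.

[0, 2, 1, 1, 1, 0, 1, 0, 1, 0, 1, 3, 2, 1, 0, 2, 1, 1]

rank→(start, suffix):
  0 → (5, 'aaceeddddeabd')
  1 → (2, 'aaeaaceeddddeabd')
  2 → (15, 'abd')
  3 → (6, 'aceeddddeabd')
  4 → (3, 'aeaaceeddddeabd')
  5 → (1, 'baaeaaceeddddeabd')
  6 → (16, 'bd')
  7 → (0, 'cbaaeaaceeddddeabd')
  8 → (7, 'ceeddddeabd')
  9 → (17, 'd')
  10 → (10, 'ddddeabd')
  11 → (11, 'dddeabd')
  12 → (12, 'ddeabd')
  13 → (13, 'deabd')
  14 → (4, 'eaaceeddddeabd')
  15 → (14, 'eabd')
  16 → (9, 'eddddeabd')
  17 → (8, 'eeddddeabd')

SA = [5, 2, 15, 6, 3, 1, 16, 0, 7, 17, 10, 11, 12, 13, 4, 14, 9, 8]
i: (SA[i-1],SA[i]) lcp shared
  1: (5,2) 2 'aa'
  2: (2,15) 1 'a'
  3: (15,6) 1 'a'
  4: (6,3) 1 'a'
  5: (3,1) 0 ''
  6: (1,16) 1 'b'
  7: (16,0) 0 ''
  8: (0,7) 1 'c'
  9: (7,17) 0 ''
  10: (17,10) 1 'd'
  11: (10,11) 3 'ddd'
  12: (11,12) 2 'dd'
  13: (12,13) 1 'd'
  14: (13,4) 0 ''
  15: (4,14) 2 'ea'
  16: (14,9) 1 'e'
  17: (9,8) 1 'e'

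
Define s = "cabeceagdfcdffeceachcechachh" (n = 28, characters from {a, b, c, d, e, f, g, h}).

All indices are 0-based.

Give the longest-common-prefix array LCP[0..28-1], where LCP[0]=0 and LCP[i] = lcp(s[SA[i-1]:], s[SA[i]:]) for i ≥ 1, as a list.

[0, 1, 3, 1, 0, 0, 1, 1, 3, 2, 1, 2, 2, 0, 2, 0, 2, 1, 4, 2, 0, 1, 1, 0, 0, 1, 1, 1]

sorted suffixes:
  #0 SA[0]=1  'abeceagdfcdffeceachcechachh'
  #1 SA[1]=17  'achcechachh'
  #2 SA[2]=24  'achh'
  #3 SA[3]=6  'agdfcdffeceachcechachh'
  #4 SA[4]=2  'beceagdfcdffeceachcechachh'
  #5 SA[5]=0  'cabeceagdfcdffeceachcechachh'
  #6 SA[6]=10  'cdffeceachcechachh'
  #7 SA[7]=15  'ceachcechachh'
  #8 SA[8]=4  'ceagdfcdffeceachcechachh'
  #9 SA[9]=20  'cechachh'
  #10 SA[10]=22  'chachh'
  #11 SA[11]=18  'chcechachh'
  #12 SA[12]=25  'chh'
  #13 SA[13]=8  'dfcdffeceachcechachh'
  #14 SA[14]=11  'dffeceachcechachh'
  #15 SA[15]=16  'eachcechachh'
  #16 SA[16]=5  'eagdfcdffeceachcechachh'
  #17 SA[17]=14  'eceachcechachh'
  #18 SA[18]=3  'eceagdfcdffeceachcechachh'
  #19 SA[19]=21  'echachh'
  #20 SA[20]=9  'fcdffeceachcechachh'
  #21 SA[21]=13  'feceachcechachh'
  #22 SA[22]=12  'ffeceachcechachh'
  #23 SA[23]=7  'gdfcdffeceachcechachh'
  #24 SA[24]=27  'h'
  #25 SA[25]=23  'hachh'
  #26 SA[26]=19  'hcechachh'
  #27 SA[27]=26  'hh'

SA = [1, 17, 24, 6, 2, 0, 10, 15, 4, 20, 22, 18, 25, 8, 11, 16, 5, 14, 3, 21, 9, 13, 12, 7, 27, 23, 19, 26]
i: (SA[i-1],SA[i]) lcp shared
  1: (1,17) 1 'a'
  2: (17,24) 3 'ach'
  3: (24,6) 1 'a'
  4: (6,2) 0 ''
  5: (2,0) 0 ''
  6: (0,10) 1 'c'
  7: (10,15) 1 'c'
  8: (15,4) 3 'cea'
  9: (4,20) 2 'ce'
  10: (20,22) 1 'c'
  11: (22,18) 2 'ch'
  12: (18,25) 2 'ch'
  13: (25,8) 0 ''
  14: (8,11) 2 'df'
  15: (11,16) 0 ''
  16: (16,5) 2 'ea'
  17: (5,14) 1 'e'
  18: (14,3) 4 'ecea'
  19: (3,21) 2 'ec'
  20: (21,9) 0 ''
  21: (9,13) 1 'f'
  22: (13,12) 1 'f'
  23: (12,7) 0 ''
  24: (7,27) 0 ''
  25: (27,23) 1 'h'
  26: (23,19) 1 'h'
  27: (19,26) 1 'h'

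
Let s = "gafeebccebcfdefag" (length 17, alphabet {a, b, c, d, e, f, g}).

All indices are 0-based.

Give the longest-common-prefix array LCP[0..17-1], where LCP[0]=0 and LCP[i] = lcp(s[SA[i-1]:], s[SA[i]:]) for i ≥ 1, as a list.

[0, 1, 0, 2, 0, 1, 1, 0, 0, 3, 1, 1, 0, 1, 1, 0, 1]

rank→(start, suffix):
  0 → (1, 'afeebccebcfdefag')
  1 → (15, 'ag')
  2 → (5, 'bccebcfdefag')
  3 → (9, 'bcfdefag')
  4 → (6, 'ccebcfdefag')
  5 → (7, 'cebcfdefag')
  6 → (10, 'cfdefag')
  7 → (12, 'defag')
  8 → (4, 'ebccebcfdefag')
  9 → (8, 'ebcfdefag')
  10 → (3, 'eebccebcfdefag')
  11 → (13, 'efag')
  12 → (14, 'fag')
  13 → (11, 'fdefag')
  14 → (2, 'feebccebcfdefag')
  15 → (16, 'g')
  16 → (0, 'gafeebccebcfdefag')

SA = [1, 15, 5, 9, 6, 7, 10, 12, 4, 8, 3, 13, 14, 11, 2, 16, 0]
i: (SA[i-1],SA[i]) lcp shared
  1: (1,15) 1 'a'
  2: (15,5) 0 ''
  3: (5,9) 2 'bc'
  4: (9,6) 0 ''
  5: (6,7) 1 'c'
  6: (7,10) 1 'c'
  7: (10,12) 0 ''
  8: (12,4) 0 ''
  9: (4,8) 3 'ebc'
  10: (8,3) 1 'e'
  11: (3,13) 1 'e'
  12: (13,14) 0 ''
  13: (14,11) 1 'f'
  14: (11,2) 1 'f'
  15: (2,16) 0 ''
  16: (16,0) 1 'g'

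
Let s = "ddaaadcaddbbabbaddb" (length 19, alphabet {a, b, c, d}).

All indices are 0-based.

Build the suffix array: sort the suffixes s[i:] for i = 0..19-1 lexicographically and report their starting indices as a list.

[2, 3, 12, 4, 15, 7, 18, 11, 14, 10, 13, 6, 1, 17, 9, 5, 0, 16, 8]

rank | idx | suffix
   0 |   2 | aaadcaddbbabbaddb
   1 |   3 | aadcaddbbabbaddb
   2 |  12 | abbaddb
   3 |   4 | adcaddbbabbaddb
   4 |  15 | addb
   5 |   7 | addbbabbaddb
   6 |  18 | b
   7 |  11 | babbaddb
   8 |  14 | baddb
   9 |  10 | bbabbaddb
  10 |  13 | bbaddb
  11 |   6 | caddbbabbaddb
  12 |   1 | daaadcaddbbabbaddb
  13 |  17 | db
  14 |   9 | dbbabbaddb
  15 |   5 | dcaddbbabbaddb
  16 |   0 | ddaaadcaddbbabbaddb
  17 |  16 | ddb
  18 |   8 | ddbbabbaddb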